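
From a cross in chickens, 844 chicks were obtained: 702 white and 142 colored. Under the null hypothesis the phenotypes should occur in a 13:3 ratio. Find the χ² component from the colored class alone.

1.669

Total ratio parts = 16. Expected numbers out of 844:
  white: 844 × 13/16 = 685.75
  colored: 844 × 3/16 = 158.25
Contribution of colored: (142 − 158.25)² / 158.25 = 1.6686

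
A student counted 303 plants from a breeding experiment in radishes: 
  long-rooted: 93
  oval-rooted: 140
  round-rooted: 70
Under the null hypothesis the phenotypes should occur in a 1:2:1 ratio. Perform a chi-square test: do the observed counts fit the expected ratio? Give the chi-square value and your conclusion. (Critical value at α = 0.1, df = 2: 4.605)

5.238; not consistent

Total ratio parts = 4. Expected numbers out of 303:
  long-rooted: 303 × 1/4 = 75.75
  oval-rooted: 303 × 2/4 = 151.5
  round-rooted: 303 × 1/4 = 75.75
χ² = Σ (O − E)² / E
  long-rooted: (93 − 75.75)² / 75.75 = 3.9282
  oval-rooted: (140 − 151.5)² / 151.5 = 0.8729
  round-rooted: (70 − 75.75)² / 75.75 = 0.4365
χ² = 3.9282 + 0.8729 + 0.4365 = 5.2376 ≈ 5.238
Degrees of freedom = 3 − 1 = 2; critical value at α = 0.1 is 4.605.
Since 5.238 > 4.605, we reject the null hypothesis — the data do not fit the 1:2:1 ratio.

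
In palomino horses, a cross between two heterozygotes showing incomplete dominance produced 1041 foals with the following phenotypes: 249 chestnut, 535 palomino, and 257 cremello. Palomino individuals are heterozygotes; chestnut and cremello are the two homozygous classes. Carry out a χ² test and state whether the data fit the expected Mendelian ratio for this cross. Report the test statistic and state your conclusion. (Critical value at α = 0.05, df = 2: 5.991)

With incomplete dominance, a heterozygote × heterozygote cross gives a 1:2:1 phenotypic ratio.
The 1:2:1 ratio has 4 parts, so with N = 1041 the expected counts are:
  chestnut: 1041 × 1/4 = 260.25
  palomino: 1041 × 2/4 = 520.5
  cremello: 1041 × 1/4 = 260.25
χ² = Σ (O − E)² / E
  chestnut: (249 − 260.25)² / 260.25 = 0.4863
  palomino: (535 − 520.5)² / 520.5 = 0.4039
  cremello: (257 − 260.25)² / 260.25 = 0.0406
χ² = 0.4863 + 0.4039 + 0.0406 = 0.9308 ≈ 0.931
Degrees of freedom = 3 − 1 = 2; critical value at α = 0.05 is 5.991.
Since 0.931 < 5.991, we fail to reject the null hypothesis — the data are consistent with the 1:2:1 ratio.

0.931; consistent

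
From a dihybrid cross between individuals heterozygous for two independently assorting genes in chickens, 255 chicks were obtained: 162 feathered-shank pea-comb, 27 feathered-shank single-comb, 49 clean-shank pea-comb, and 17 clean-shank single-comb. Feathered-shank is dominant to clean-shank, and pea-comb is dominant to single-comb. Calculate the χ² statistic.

A dihybrid F₂ with independent assortment and complete dominance at both loci gives a 9:3:3:1 phenotypic ratio.
Under the 9:3:3:1 hypothesis (Σ ratio = 16, N = 255):
  feathered-shank pea-comb: 255 × 9/16 = 143.4375
  feathered-shank single-comb: 255 × 3/16 = 47.8125
  clean-shank pea-comb: 255 × 3/16 = 47.8125
  clean-shank single-comb: 255 × 1/16 = 15.9375
χ² = Σ (O − E)² / E
  feathered-shank pea-comb: (162 − 143.4375)² / 143.4375 = 2.4022
  feathered-shank single-comb: (27 − 47.8125)² / 47.8125 = 9.0596
  clean-shank pea-comb: (49 − 47.8125)² / 47.8125 = 0.0295
  clean-shank single-comb: (17 − 15.9375)² / 15.9375 = 0.0708
χ² = 2.4022 + 9.0596 + 0.0295 + 0.0708 = 11.5621 ≈ 11.562

11.562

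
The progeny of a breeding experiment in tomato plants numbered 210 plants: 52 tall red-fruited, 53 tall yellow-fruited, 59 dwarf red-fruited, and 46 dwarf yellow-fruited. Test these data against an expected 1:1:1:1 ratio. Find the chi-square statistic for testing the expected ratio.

The 1:1:1:1 ratio has 4 parts, so with N = 210 the expected counts are:
  tall red-fruited: 210 × 1/4 = 52.5
  tall yellow-fruited: 210 × 1/4 = 52.5
  dwarf red-fruited: 210 × 1/4 = 52.5
  dwarf yellow-fruited: 210 × 1/4 = 52.5
χ² = Σ (O − E)² / E
  tall red-fruited: (52 − 52.5)² / 52.5 = 0.0048
  tall yellow-fruited: (53 − 52.5)² / 52.5 = 0.0048
  dwarf red-fruited: (59 − 52.5)² / 52.5 = 0.8048
  dwarf yellow-fruited: (46 − 52.5)² / 52.5 = 0.8048
χ² = 0.0048 + 0.0048 + 0.8048 + 0.8048 = 1.6192 ≈ 1.619

1.619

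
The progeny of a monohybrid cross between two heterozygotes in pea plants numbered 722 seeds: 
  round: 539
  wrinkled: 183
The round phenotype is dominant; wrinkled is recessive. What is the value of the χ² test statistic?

For a monohybrid cross between heterozygotes with complete dominance, the expected phenotypic ratio is 3:1.
Total ratio parts = 4. Expected numbers out of 722:
  round: 722 × 3/4 = 541.5
  wrinkled: 722 × 1/4 = 180.5
χ² = Σ (O − E)² / E
  round: (539 − 541.5)² / 541.5 = 0.0115
  wrinkled: (183 − 180.5)² / 180.5 = 0.0346
χ² = 0.0115 + 0.0346 = 0.0461 ≈ 0.046

0.046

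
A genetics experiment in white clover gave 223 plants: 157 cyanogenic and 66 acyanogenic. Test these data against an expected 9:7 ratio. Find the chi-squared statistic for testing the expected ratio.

18.153

Under the 9:7 hypothesis (Σ ratio = 16, N = 223):
  cyanogenic: 223 × 9/16 = 125.4375
  acyanogenic: 223 × 7/16 = 97.5625
χ² = Σ (O − E)² / E
  cyanogenic: (157 − 125.4375)² / 125.4375 = 7.9417
  acyanogenic: (66 − 97.5625)² / 97.5625 = 10.2108
χ² = 7.9417 + 10.2108 = 18.1525 ≈ 18.153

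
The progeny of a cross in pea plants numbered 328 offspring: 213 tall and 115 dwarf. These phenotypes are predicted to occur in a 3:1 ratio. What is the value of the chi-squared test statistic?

Expected counts for N = 328 under a 3:1 ratio (total parts = 4):
  tall: 328 × 3/4 = 246
  dwarf: 328 × 1/4 = 82
χ² = Σ (O − E)² / E
  tall: (213 − 246)² / 246 = 4.4268
  dwarf: (115 − 82)² / 82 = 13.2805
χ² = 4.4268 + 13.2805 = 17.7073 ≈ 17.707

17.707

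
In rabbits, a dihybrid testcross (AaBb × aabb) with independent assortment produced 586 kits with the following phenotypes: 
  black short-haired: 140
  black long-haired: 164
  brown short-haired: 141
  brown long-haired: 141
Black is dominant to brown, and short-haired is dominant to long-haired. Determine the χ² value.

A dihybrid testcross with independent assortment gives a 1:1:1:1 ratio.
Total ratio parts = 4. Expected numbers out of 586:
  black short-haired: 586 × 1/4 = 146.5
  black long-haired: 586 × 1/4 = 146.5
  brown short-haired: 586 × 1/4 = 146.5
  brown long-haired: 586 × 1/4 = 146.5
χ² = Σ (O − E)² / E
  black short-haired: (140 − 146.5)² / 146.5 = 0.2884
  black long-haired: (164 − 146.5)² / 146.5 = 2.0904
  brown short-haired: (141 − 146.5)² / 146.5 = 0.2065
  brown long-haired: (141 − 146.5)² / 146.5 = 0.2065
χ² = 0.2884 + 2.0904 + 0.2065 + 0.2065 = 2.7918 ≈ 2.792

2.792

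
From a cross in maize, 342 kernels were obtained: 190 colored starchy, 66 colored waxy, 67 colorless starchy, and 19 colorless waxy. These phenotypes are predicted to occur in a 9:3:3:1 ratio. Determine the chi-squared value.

The 9:3:3:1 ratio has 16 parts, so with N = 342 the expected counts are:
  colored starchy: 342 × 9/16 = 192.375
  colored waxy: 342 × 3/16 = 64.125
  colorless starchy: 342 × 3/16 = 64.125
  colorless waxy: 342 × 1/16 = 21.375
χ² = Σ (O − E)² / E
  colored starchy: (190 − 192.375)² / 192.375 = 0.0293
  colored waxy: (66 − 64.125)² / 64.125 = 0.0548
  colorless starchy: (67 − 64.125)² / 64.125 = 0.1289
  colorless waxy: (19 − 21.375)² / 21.375 = 0.2639
χ² = 0.0293 + 0.0548 + 0.1289 + 0.2639 = 0.4769 ≈ 0.477

0.477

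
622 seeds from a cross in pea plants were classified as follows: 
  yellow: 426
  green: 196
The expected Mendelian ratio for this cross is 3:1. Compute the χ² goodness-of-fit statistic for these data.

14.064

Expected counts for N = 622 under a 3:1 ratio (total parts = 4):
  yellow: 622 × 3/4 = 466.5
  green: 622 × 1/4 = 155.5
χ² = Σ (O − E)² / E
  yellow: (426 − 466.5)² / 466.5 = 3.5161
  green: (196 − 155.5)² / 155.5 = 10.5482
χ² = 3.5161 + 10.5482 = 14.0643 ≈ 14.064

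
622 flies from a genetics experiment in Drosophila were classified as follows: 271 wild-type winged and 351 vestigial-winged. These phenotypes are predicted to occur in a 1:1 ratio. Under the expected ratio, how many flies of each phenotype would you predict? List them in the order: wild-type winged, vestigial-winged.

311, 311

Expected counts for N = 622 under a 1:1 ratio (total parts = 2):
  wild-type winged: 622 × 1/2 = 311
  vestigial-winged: 622 × 1/2 = 311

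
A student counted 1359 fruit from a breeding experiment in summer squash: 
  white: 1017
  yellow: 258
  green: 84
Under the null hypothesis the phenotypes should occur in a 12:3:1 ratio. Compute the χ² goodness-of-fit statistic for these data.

0.055

Expected counts for N = 1359 under a 12:3:1 ratio (total parts = 16):
  white: 1359 × 12/16 = 1019.25
  yellow: 1359 × 3/16 = 254.8125
  green: 1359 × 1/16 = 84.9375
χ² = Σ (O − E)² / E
  white: (1017 − 1019.25)² / 1019.25 = 0.0050
  yellow: (258 − 254.8125)² / 254.8125 = 0.0399
  green: (84 − 84.9375)² / 84.9375 = 0.0103
χ² = 0.0050 + 0.0399 + 0.0103 = 0.0552 ≈ 0.055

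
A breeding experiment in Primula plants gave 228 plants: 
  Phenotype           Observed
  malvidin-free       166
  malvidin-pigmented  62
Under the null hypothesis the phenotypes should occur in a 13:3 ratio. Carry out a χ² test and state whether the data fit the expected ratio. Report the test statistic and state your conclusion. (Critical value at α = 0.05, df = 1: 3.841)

10.668; not consistent

Total ratio parts = 16. Expected numbers out of 228:
  malvidin-free: 228 × 13/16 = 185.25
  malvidin-pigmented: 228 × 3/16 = 42.75
χ² = Σ (O − E)² / E
  malvidin-free: (166 − 185.25)² / 185.25 = 2.0003
  malvidin-pigmented: (62 − 42.75)² / 42.75 = 8.6681
χ² = 2.0003 + 8.6681 = 10.6684 ≈ 10.668
Degrees of freedom = 2 − 1 = 1; critical value at α = 0.05 is 3.841.
Since 10.668 > 3.841, we reject the null hypothesis — the data do not fit the 13:3 ratio.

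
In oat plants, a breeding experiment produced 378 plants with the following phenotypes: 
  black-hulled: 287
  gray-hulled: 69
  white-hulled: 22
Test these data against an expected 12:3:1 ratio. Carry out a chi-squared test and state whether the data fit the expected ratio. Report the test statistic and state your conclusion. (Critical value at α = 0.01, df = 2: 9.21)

0.205; consistent

Total ratio parts = 16. Expected numbers out of 378:
  black-hulled: 378 × 12/16 = 283.5
  gray-hulled: 378 × 3/16 = 70.875
  white-hulled: 378 × 1/16 = 23.625
χ² = Σ (O − E)² / E
  black-hulled: (287 − 283.5)² / 283.5 = 0.0432
  gray-hulled: (69 − 70.875)² / 70.875 = 0.0496
  white-hulled: (22 − 23.625)² / 23.625 = 0.1118
χ² = 0.0432 + 0.0496 + 0.1118 = 0.2046 ≈ 0.205
Degrees of freedom = 3 − 1 = 2; critical value at α = 0.01 is 9.21.
Since 0.205 < 9.21, we fail to reject the null hypothesis — the data are consistent with the 12:3:1 ratio.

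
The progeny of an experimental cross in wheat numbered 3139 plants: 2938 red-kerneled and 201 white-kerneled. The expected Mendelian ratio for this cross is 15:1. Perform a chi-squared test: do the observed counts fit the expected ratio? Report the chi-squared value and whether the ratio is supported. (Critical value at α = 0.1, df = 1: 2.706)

0.126; consistent

Expected counts for N = 3139 under a 15:1 ratio (total parts = 16):
  red-kerneled: 3139 × 15/16 = 2942.8125
  white-kerneled: 3139 × 1/16 = 196.1875
χ² = Σ (O − E)² / E
  red-kerneled: (2938 − 2942.8125)² / 2942.8125 = 0.0079
  white-kerneled: (201 − 196.1875)² / 196.1875 = 0.1181
χ² = 0.0079 + 0.1181 = 0.126
Degrees of freedom = 2 − 1 = 1; critical value at α = 0.1 is 2.706.
Since 0.126 < 2.706, we fail to reject the null hypothesis — the data are consistent with the 15:1 ratio.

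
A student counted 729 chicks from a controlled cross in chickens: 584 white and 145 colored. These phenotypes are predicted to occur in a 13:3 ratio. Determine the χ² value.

0.622

Total ratio parts = 16. Expected numbers out of 729:
  white: 729 × 13/16 = 592.3125
  colored: 729 × 3/16 = 136.6875
χ² = Σ (O − E)² / E
  white: (584 − 592.3125)² / 592.3125 = 0.1167
  colored: (145 − 136.6875)² / 136.6875 = 0.5055
χ² = 0.1167 + 0.5055 = 0.6222 ≈ 0.622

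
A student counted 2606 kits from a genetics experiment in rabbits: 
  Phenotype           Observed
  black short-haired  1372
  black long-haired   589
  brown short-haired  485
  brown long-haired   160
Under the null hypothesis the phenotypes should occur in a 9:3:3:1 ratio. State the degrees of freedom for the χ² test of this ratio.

A goodness-of-fit test with 4 phenotype classes has df = 4 − 1 = 3.

3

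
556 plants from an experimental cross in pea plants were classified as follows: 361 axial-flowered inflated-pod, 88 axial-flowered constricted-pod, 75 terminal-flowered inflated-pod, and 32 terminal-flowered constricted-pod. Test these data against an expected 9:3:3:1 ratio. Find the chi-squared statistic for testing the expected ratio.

18.401

The 9:3:3:1 ratio has 16 parts, so with N = 556 the expected counts are:
  axial-flowered inflated-pod: 556 × 9/16 = 312.75
  axial-flowered constricted-pod: 556 × 3/16 = 104.25
  terminal-flowered inflated-pod: 556 × 3/16 = 104.25
  terminal-flowered constricted-pod: 556 × 1/16 = 34.75
χ² = Σ (O − E)² / E
  axial-flowered inflated-pod: (361 − 312.75)² / 312.75 = 7.4438
  axial-flowered constricted-pod: (88 − 104.25)² / 104.25 = 2.5330
  terminal-flowered inflated-pod: (75 − 104.25)² / 104.25 = 8.2068
  terminal-flowered constricted-pod: (32 − 34.75)² / 34.75 = 0.2176
χ² = 7.4438 + 2.5330 + 8.2068 + 0.2176 = 18.4012 ≈ 18.401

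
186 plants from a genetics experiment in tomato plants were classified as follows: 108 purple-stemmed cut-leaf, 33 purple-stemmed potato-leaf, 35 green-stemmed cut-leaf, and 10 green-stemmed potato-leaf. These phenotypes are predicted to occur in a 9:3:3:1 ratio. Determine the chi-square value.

0.437

The 9:3:3:1 ratio has 16 parts, so with N = 186 the expected counts are:
  purple-stemmed cut-leaf: 186 × 9/16 = 104.625
  purple-stemmed potato-leaf: 186 × 3/16 = 34.875
  green-stemmed cut-leaf: 186 × 3/16 = 34.875
  green-stemmed potato-leaf: 186 × 1/16 = 11.625
χ² = Σ (O − E)² / E
  purple-stemmed cut-leaf: (108 − 104.625)² / 104.625 = 0.1089
  purple-stemmed potato-leaf: (33 − 34.875)² / 34.875 = 0.1008
  green-stemmed cut-leaf: (35 − 34.875)² / 34.875 = 0.0004
  green-stemmed potato-leaf: (10 − 11.625)² / 11.625 = 0.2272
χ² = 0.1089 + 0.1008 + 0.0004 + 0.2272 = 0.4373 ≈ 0.437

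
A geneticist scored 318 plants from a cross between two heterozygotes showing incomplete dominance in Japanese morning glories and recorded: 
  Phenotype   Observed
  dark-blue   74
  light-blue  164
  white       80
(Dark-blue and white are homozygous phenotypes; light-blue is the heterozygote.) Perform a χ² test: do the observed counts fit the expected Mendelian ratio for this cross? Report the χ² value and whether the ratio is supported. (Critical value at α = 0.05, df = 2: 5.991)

0.541; consistent

With incomplete dominance, a heterozygote × heterozygote cross gives a 1:2:1 phenotypic ratio.
Under the 1:2:1 hypothesis (Σ ratio = 4, N = 318):
  dark-blue: 318 × 1/4 = 79.5
  light-blue: 318 × 2/4 = 159
  white: 318 × 1/4 = 79.5
χ² = Σ (O − E)² / E
  dark-blue: (74 − 79.5)² / 79.5 = 0.3805
  light-blue: (164 − 159)² / 159 = 0.1572
  white: (80 − 79.5)² / 79.5 = 0.0031
χ² = 0.3805 + 0.1572 + 0.0031 = 0.5408 ≈ 0.541
Degrees of freedom = 3 − 1 = 2; critical value at α = 0.05 is 5.991.
Since 0.541 < 5.991, we fail to reject the null hypothesis — the data are consistent with the 1:2:1 ratio.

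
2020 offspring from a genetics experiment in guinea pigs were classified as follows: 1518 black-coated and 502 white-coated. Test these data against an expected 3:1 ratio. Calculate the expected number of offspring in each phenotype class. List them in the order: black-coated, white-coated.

1515, 505

Under the 3:1 hypothesis (Σ ratio = 4, N = 2020):
  black-coated: 2020 × 3/4 = 1515
  white-coated: 2020 × 1/4 = 505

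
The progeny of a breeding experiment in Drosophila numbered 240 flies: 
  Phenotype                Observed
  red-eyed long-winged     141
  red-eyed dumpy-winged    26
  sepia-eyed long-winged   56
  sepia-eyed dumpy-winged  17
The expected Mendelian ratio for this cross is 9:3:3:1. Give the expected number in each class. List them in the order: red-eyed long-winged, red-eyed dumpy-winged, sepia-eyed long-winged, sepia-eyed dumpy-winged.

135, 45, 45, 15

Total ratio parts = 16. Expected numbers out of 240:
  red-eyed long-winged: 240 × 9/16 = 135
  red-eyed dumpy-winged: 240 × 3/16 = 45
  sepia-eyed long-winged: 240 × 3/16 = 45
  sepia-eyed dumpy-winged: 240 × 1/16 = 15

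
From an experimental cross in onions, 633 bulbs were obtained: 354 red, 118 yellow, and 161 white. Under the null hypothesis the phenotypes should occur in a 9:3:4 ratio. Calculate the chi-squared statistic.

0.064

Expected counts for N = 633 under a 9:3:4 ratio (total parts = 16):
  red: 633 × 9/16 = 356.0625
  yellow: 633 × 3/16 = 118.6875
  white: 633 × 4/16 = 158.25
χ² = Σ (O − E)² / E
  red: (354 − 356.0625)² / 356.0625 = 0.0119
  yellow: (118 − 118.6875)² / 118.6875 = 0.0040
  white: (161 − 158.25)² / 158.25 = 0.0478
χ² = 0.0119 + 0.0040 + 0.0478 = 0.0637 ≈ 0.064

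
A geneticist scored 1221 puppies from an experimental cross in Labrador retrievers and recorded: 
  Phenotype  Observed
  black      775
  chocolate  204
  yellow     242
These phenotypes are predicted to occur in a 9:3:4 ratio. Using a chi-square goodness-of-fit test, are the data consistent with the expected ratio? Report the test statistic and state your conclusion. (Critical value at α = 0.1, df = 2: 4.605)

Total ratio parts = 16. Expected numbers out of 1221:
  black: 1221 × 9/16 = 686.8125
  chocolate: 1221 × 3/16 = 228.9375
  yellow: 1221 × 4/16 = 305.25
χ² = Σ (O − E)² / E
  black: (775 − 686.8125)² / 686.8125 = 11.3234
  chocolate: (204 − 228.9375)² / 228.9375 = 2.7164
  yellow: (242 − 305.25)² / 305.25 = 13.1059
χ² = 11.3234 + 2.7164 + 13.1059 = 27.1457 ≈ 27.146
Degrees of freedom = 3 − 1 = 2; critical value at α = 0.1 is 4.605.
Since 27.146 > 4.605, we reject the null hypothesis — the data do not fit the 9:3:4 ratio.

27.146; not consistent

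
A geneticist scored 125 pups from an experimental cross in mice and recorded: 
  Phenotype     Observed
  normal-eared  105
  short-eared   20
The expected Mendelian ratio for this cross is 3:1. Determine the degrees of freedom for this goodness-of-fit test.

A goodness-of-fit test with 2 phenotype classes has df = 2 − 1 = 1.

1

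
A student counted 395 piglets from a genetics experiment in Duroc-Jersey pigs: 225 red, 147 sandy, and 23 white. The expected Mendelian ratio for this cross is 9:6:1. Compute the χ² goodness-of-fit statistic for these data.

The 9:6:1 ratio has 16 parts, so with N = 395 the expected counts are:
  red: 395 × 9/16 = 222.1875
  sandy: 395 × 6/16 = 148.125
  white: 395 × 1/16 = 24.6875
χ² = Σ (O − E)² / E
  red: (225 − 222.1875)² / 222.1875 = 0.0356
  sandy: (147 − 148.125)² / 148.125 = 0.0085
  white: (23 − 24.6875)² / 24.6875 = 0.1153
χ² = 0.0356 + 0.0085 + 0.1153 = 0.1594 ≈ 0.159

0.159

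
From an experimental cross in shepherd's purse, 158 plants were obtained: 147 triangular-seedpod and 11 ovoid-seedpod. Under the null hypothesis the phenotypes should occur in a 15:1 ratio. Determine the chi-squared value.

0.137

Expected counts for N = 158 under a 15:1 ratio (total parts = 16):
  triangular-seedpod: 158 × 15/16 = 148.125
  ovoid-seedpod: 158 × 1/16 = 9.875
χ² = Σ (O − E)² / E
  triangular-seedpod: (147 − 148.125)² / 148.125 = 0.0085
  ovoid-seedpod: (11 − 9.875)² / 9.875 = 0.1282
χ² = 0.0085 + 0.1282 = 0.1367 ≈ 0.137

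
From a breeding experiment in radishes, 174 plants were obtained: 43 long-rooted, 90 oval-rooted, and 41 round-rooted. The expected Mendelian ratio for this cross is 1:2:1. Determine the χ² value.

0.253

Total ratio parts = 4. Expected numbers out of 174:
  long-rooted: 174 × 1/4 = 43.5
  oval-rooted: 174 × 2/4 = 87
  round-rooted: 174 × 1/4 = 43.5
χ² = Σ (O − E)² / E
  long-rooted: (43 − 43.5)² / 43.5 = 0.0057
  oval-rooted: (90 − 87)² / 87 = 0.1034
  round-rooted: (41 − 43.5)² / 43.5 = 0.1437
χ² = 0.0057 + 0.1034 + 0.1437 = 0.2528 ≈ 0.253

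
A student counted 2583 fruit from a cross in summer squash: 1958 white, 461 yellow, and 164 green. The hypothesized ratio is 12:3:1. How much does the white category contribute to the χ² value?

Under the 12:3:1 hypothesis (Σ ratio = 16, N = 2583):
  white: 2583 × 12/16 = 1937.25
  yellow: 2583 × 3/16 = 484.3125
  green: 2583 × 1/16 = 161.4375
Contribution of white: (1958 − 1937.25)² / 1937.25 = 0.2223

0.222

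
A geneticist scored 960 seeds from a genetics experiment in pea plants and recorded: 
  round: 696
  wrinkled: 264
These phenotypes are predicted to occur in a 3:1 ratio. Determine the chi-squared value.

3.200

Under the 3:1 hypothesis (Σ ratio = 4, N = 960):
  round: 960 × 3/4 = 720
  wrinkled: 960 × 1/4 = 240
χ² = Σ (O − E)² / E
  round: (696 − 720)² / 720 = 0.8000
  wrinkled: (264 − 240)² / 240 = 2.4000
χ² = 0.8000 + 2.4000 = 3.200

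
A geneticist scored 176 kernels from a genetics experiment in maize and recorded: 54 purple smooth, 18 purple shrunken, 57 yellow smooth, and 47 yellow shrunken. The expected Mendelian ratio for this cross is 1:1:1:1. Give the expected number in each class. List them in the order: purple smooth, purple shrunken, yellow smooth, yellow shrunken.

44, 44, 44, 44

Under the 1:1:1:1 hypothesis (Σ ratio = 4, N = 176):
  purple smooth: 176 × 1/4 = 44
  purple shrunken: 176 × 1/4 = 44
  yellow smooth: 176 × 1/4 = 44
  yellow shrunken: 176 × 1/4 = 44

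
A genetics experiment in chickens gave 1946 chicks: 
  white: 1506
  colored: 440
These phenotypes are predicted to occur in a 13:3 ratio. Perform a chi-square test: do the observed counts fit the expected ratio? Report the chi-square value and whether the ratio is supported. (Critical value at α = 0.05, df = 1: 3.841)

Under the 13:3 hypothesis (Σ ratio = 16, N = 1946):
  white: 1946 × 13/16 = 1581.125
  colored: 1946 × 3/16 = 364.875
χ² = Σ (O − E)² / E
  white: (1506 − 1581.125)² / 1581.125 = 3.5695
  colored: (440 − 364.875)² / 364.875 = 15.4677
χ² = 3.5695 + 15.4677 = 19.0372 ≈ 19.037
Degrees of freedom = 2 − 1 = 1; critical value at α = 0.05 is 3.841.
Since 19.037 > 3.841, we reject the null hypothesis — the data do not fit the 13:3 ratio.

19.037; not consistent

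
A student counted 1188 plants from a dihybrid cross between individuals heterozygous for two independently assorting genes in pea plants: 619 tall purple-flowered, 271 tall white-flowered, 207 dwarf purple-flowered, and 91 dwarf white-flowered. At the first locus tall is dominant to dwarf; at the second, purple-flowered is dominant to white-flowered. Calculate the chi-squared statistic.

18.973

A dihybrid F₂ with independent assortment and complete dominance at both loci gives a 9:3:3:1 phenotypic ratio.
Expected counts for N = 1188 under a 9:3:3:1 ratio (total parts = 16):
  tall purple-flowered: 1188 × 9/16 = 668.25
  tall white-flowered: 1188 × 3/16 = 222.75
  dwarf purple-flowered: 1188 × 3/16 = 222.75
  dwarf white-flowered: 1188 × 1/16 = 74.25
χ² = Σ (O − E)² / E
  tall purple-flowered: (619 − 668.25)² / 668.25 = 3.6297
  tall white-flowered: (271 − 222.75)² / 222.75 = 10.4515
  dwarf purple-flowered: (207 − 222.75)² / 222.75 = 1.1136
  dwarf white-flowered: (91 − 74.25)² / 74.25 = 3.7786
χ² = 3.6297 + 10.4515 + 1.1136 + 3.7786 = 18.9734 ≈ 18.973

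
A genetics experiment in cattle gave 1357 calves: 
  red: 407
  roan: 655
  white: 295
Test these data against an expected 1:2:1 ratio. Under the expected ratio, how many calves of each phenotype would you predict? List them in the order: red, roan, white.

339.25, 678.5, 339.25

Total ratio parts = 4. Expected numbers out of 1357:
  red: 1357 × 1/4 = 339.25
  roan: 1357 × 2/4 = 678.5
  white: 1357 × 1/4 = 339.25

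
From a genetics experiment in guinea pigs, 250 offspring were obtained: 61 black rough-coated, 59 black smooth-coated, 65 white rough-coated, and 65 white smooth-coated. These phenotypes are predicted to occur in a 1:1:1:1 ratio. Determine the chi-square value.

Total ratio parts = 4. Expected numbers out of 250:
  black rough-coated: 250 × 1/4 = 62.5
  black smooth-coated: 250 × 1/4 = 62.5
  white rough-coated: 250 × 1/4 = 62.5
  white smooth-coated: 250 × 1/4 = 62.5
χ² = Σ (O − E)² / E
  black rough-coated: (61 − 62.5)² / 62.5 = 0.0360
  black smooth-coated: (59 − 62.5)² / 62.5 = 0.1960
  white rough-coated: (65 − 62.5)² / 62.5 = 0.1000
  white smooth-coated: (65 − 62.5)² / 62.5 = 0.1000
χ² = 0.0360 + 0.1960 + 0.1000 + 0.1000 = 0.432

0.432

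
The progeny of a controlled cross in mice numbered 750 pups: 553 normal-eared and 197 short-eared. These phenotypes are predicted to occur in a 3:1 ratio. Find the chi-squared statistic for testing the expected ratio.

Under the 3:1 hypothesis (Σ ratio = 4, N = 750):
  normal-eared: 750 × 3/4 = 562.5
  short-eared: 750 × 1/4 = 187.5
χ² = Σ (O − E)² / E
  normal-eared: (553 − 562.5)² / 562.5 = 0.1604
  short-eared: (197 − 187.5)² / 187.5 = 0.4813
χ² = 0.1604 + 0.4813 = 0.6417 ≈ 0.642

0.642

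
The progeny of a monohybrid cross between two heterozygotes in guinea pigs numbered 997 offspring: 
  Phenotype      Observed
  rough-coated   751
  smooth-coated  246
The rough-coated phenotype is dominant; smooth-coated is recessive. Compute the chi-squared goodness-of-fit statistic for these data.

0.057

For a monohybrid cross between heterozygotes with complete dominance, the expected phenotypic ratio is 3:1.
Under the 3:1 hypothesis (Σ ratio = 4, N = 997):
  rough-coated: 997 × 3/4 = 747.75
  smooth-coated: 997 × 1/4 = 249.25
χ² = Σ (O − E)² / E
  rough-coated: (751 − 747.75)² / 747.75 = 0.0141
  smooth-coated: (246 − 249.25)² / 249.25 = 0.0424
χ² = 0.0141 + 0.0424 = 0.0565 ≈ 0.057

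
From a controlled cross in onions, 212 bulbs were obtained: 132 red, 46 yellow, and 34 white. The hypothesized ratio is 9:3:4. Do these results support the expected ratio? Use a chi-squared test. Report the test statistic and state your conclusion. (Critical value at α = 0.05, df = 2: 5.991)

9.157; not consistent

Total ratio parts = 16. Expected numbers out of 212:
  red: 212 × 9/16 = 119.25
  yellow: 212 × 3/16 = 39.75
  white: 212 × 4/16 = 53
χ² = Σ (O − E)² / E
  red: (132 − 119.25)² / 119.25 = 1.3632
  yellow: (46 − 39.75)² / 39.75 = 0.9827
  white: (34 − 53)² / 53 = 6.8113
χ² = 1.3632 + 0.9827 + 6.8113 = 9.1572 ≈ 9.157
Degrees of freedom = 3 − 1 = 2; critical value at α = 0.05 is 5.991.
Since 9.157 > 5.991, we reject the null hypothesis — the data do not fit the 9:3:4 ratio.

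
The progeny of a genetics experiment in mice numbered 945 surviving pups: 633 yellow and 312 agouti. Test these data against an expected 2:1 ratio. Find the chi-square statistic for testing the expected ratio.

Under the 2:1 hypothesis (Σ ratio = 3, N = 945):
  yellow: 945 × 2/3 = 630
  agouti: 945 × 1/3 = 315
χ² = Σ (O − E)² / E
  yellow: (633 − 630)² / 630 = 0.0143
  agouti: (312 − 315)² / 315 = 0.0286
χ² = 0.0143 + 0.0286 = 0.0429 ≈ 0.043

0.043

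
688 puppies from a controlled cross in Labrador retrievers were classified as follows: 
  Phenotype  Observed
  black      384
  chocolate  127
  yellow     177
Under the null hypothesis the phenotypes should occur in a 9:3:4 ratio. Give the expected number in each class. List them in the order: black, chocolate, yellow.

387, 129, 172

Expected counts for N = 688 under a 9:3:4 ratio (total parts = 16):
  black: 688 × 9/16 = 387
  chocolate: 688 × 3/16 = 129
  yellow: 688 × 4/16 = 172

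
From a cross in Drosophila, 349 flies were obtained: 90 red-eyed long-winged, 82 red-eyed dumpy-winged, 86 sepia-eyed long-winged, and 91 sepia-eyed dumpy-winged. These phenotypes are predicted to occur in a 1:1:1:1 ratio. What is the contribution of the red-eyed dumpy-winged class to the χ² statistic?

Expected counts for N = 349 under a 1:1:1:1 ratio (total parts = 4):
  red-eyed long-winged: 349 × 1/4 = 87.25
  red-eyed dumpy-winged: 349 × 1/4 = 87.25
  sepia-eyed long-winged: 349 × 1/4 = 87.25
  sepia-eyed dumpy-winged: 349 × 1/4 = 87.25
Contribution of red-eyed dumpy-winged: (82 − 87.25)² / 87.25 = 0.3159

0.316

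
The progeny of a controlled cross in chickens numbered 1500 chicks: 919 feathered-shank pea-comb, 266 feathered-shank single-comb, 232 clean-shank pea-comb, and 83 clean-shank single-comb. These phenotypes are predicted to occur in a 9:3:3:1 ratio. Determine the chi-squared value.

Expected counts for N = 1500 under a 9:3:3:1 ratio (total parts = 16):
  feathered-shank pea-comb: 1500 × 9/16 = 843.75
  feathered-shank single-comb: 1500 × 3/16 = 281.25
  clean-shank pea-comb: 1500 × 3/16 = 281.25
  clean-shank single-comb: 1500 × 1/16 = 93.75
χ² = Σ (O − E)² / E
  feathered-shank pea-comb: (919 − 843.75)² / 843.75 = 6.7112
  feathered-shank single-comb: (266 − 281.25)² / 281.25 = 0.8269
  clean-shank pea-comb: (232 − 281.25)² / 281.25 = 8.6242
  clean-shank single-comb: (83 − 93.75)² / 93.75 = 1.2327
χ² = 6.7112 + 0.8269 + 8.6242 + 1.2327 = 17.395

17.395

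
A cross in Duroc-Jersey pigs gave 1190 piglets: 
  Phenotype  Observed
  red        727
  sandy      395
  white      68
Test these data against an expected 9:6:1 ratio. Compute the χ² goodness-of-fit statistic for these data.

11.393

Under the 9:6:1 hypothesis (Σ ratio = 16, N = 1190):
  red: 1190 × 9/16 = 669.375
  sandy: 1190 × 6/16 = 446.25
  white: 1190 × 1/16 = 74.375
χ² = Σ (O − E)² / E
  red: (727 − 669.375)² / 669.375 = 4.9608
  sandy: (395 − 446.25)² / 446.25 = 5.8859
  white: (68 − 74.375)² / 74.375 = 0.5464
χ² = 4.9608 + 5.8859 + 0.5464 = 11.3931 ≈ 11.393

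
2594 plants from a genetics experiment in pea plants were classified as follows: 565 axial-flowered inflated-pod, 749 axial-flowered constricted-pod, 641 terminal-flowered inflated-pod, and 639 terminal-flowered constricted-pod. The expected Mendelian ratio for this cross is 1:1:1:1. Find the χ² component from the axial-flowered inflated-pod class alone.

Expected counts for N = 2594 under a 1:1:1:1 ratio (total parts = 4):
  axial-flowered inflated-pod: 2594 × 1/4 = 648.5
  axial-flowered constricted-pod: 2594 × 1/4 = 648.5
  terminal-flowered inflated-pod: 2594 × 1/4 = 648.5
  terminal-flowered constricted-pod: 2594 × 1/4 = 648.5
Contribution of axial-flowered inflated-pod: (565 − 648.5)² / 648.5 = 10.7513

10.751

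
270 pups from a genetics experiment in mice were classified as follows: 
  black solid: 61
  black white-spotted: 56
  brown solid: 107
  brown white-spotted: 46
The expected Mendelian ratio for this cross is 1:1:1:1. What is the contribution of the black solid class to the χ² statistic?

Expected counts for N = 270 under a 1:1:1:1 ratio (total parts = 4):
  black solid: 270 × 1/4 = 67.5
  black white-spotted: 270 × 1/4 = 67.5
  brown solid: 270 × 1/4 = 67.5
  brown white-spotted: 270 × 1/4 = 67.5
Contribution of black solid: (61 − 67.5)² / 67.5 = 0.6259

0.626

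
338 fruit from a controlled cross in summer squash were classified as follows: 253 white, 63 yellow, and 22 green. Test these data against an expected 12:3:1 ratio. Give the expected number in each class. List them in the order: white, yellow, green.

253.5, 63.375, 21.125

The 12:3:1 ratio has 16 parts, so with N = 338 the expected counts are:
  white: 338 × 12/16 = 253.5
  yellow: 338 × 3/16 = 63.375
  green: 338 × 1/16 = 21.125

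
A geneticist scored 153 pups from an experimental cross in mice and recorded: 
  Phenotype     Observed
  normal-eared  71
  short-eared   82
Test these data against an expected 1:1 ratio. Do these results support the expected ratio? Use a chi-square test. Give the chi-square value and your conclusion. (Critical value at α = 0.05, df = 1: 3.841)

Expected counts for N = 153 under a 1:1 ratio (total parts = 2):
  normal-eared: 153 × 1/2 = 76.5
  short-eared: 153 × 1/2 = 76.5
χ² = Σ (O − E)² / E
  normal-eared: (71 − 76.5)² / 76.5 = 0.3954
  short-eared: (82 − 76.5)² / 76.5 = 0.3954
χ² = 0.3954 + 0.3954 = 0.7908 ≈ 0.791
Degrees of freedom = 2 − 1 = 1; critical value at α = 0.05 is 3.841.
Since 0.791 < 3.841, we fail to reject the null hypothesis — the data are consistent with the 1:1 ratio.

0.791; consistent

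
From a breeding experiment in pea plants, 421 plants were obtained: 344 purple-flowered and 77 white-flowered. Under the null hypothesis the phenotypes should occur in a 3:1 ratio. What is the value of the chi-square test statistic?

10.110

Under the 3:1 hypothesis (Σ ratio = 4, N = 421):
  purple-flowered: 421 × 3/4 = 315.75
  white-flowered: 421 × 1/4 = 105.25
χ² = Σ (O − E)² / E
  purple-flowered: (344 − 315.75)² / 315.75 = 2.5275
  white-flowered: (77 − 105.25)² / 105.25 = 7.5825
χ² = 2.5275 + 7.5825 = 10.110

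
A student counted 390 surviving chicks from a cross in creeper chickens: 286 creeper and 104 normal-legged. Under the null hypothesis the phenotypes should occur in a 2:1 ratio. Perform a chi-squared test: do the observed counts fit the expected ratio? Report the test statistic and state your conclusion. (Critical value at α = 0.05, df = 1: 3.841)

7.800; not consistent

The 2:1 ratio has 3 parts, so with N = 390 the expected counts are:
  creeper: 390 × 2/3 = 260
  normal-legged: 390 × 1/3 = 130
χ² = Σ (O − E)² / E
  creeper: (286 − 260)² / 260 = 2.6000
  normal-legged: (104 − 130)² / 130 = 5.2000
χ² = 2.6000 + 5.2000 = 7.800
Degrees of freedom = 2 − 1 = 1; critical value at α = 0.05 is 3.841.
Since 7.800 > 3.841, we reject the null hypothesis — the data do not fit the 2:1 ratio.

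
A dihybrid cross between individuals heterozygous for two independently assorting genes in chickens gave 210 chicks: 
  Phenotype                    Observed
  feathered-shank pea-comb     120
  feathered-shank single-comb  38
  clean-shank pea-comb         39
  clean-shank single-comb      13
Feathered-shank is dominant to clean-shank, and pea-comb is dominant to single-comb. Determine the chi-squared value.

A dihybrid F₂ with independent assortment and complete dominance at both loci gives a 9:3:3:1 phenotypic ratio.
Total ratio parts = 16. Expected numbers out of 210:
  feathered-shank pea-comb: 210 × 9/16 = 118.125
  feathered-shank single-comb: 210 × 3/16 = 39.375
  clean-shank pea-comb: 210 × 3/16 = 39.375
  clean-shank single-comb: 210 × 1/16 = 13.125
χ² = Σ (O − E)² / E
  feathered-shank pea-comb: (120 − 118.125)² / 118.125 = 0.0298
  feathered-shank single-comb: (38 − 39.375)² / 39.375 = 0.0480
  clean-shank pea-comb: (39 − 39.375)² / 39.375 = 0.0036
  clean-shank single-comb: (13 − 13.125)² / 13.125 = 0.0012
χ² = 0.0298 + 0.0480 + 0.0036 + 0.0012 = 0.0826 ≈ 0.083

0.083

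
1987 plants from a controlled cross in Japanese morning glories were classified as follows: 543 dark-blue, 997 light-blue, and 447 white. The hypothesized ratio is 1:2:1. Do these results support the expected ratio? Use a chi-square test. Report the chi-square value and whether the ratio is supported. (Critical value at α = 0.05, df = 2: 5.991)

9.301; not consistent

The 1:2:1 ratio has 4 parts, so with N = 1987 the expected counts are:
  dark-blue: 1987 × 1/4 = 496.75
  light-blue: 1987 × 2/4 = 993.5
  white: 1987 × 1/4 = 496.75
χ² = Σ (O − E)² / E
  dark-blue: (543 − 496.75)² / 496.75 = 4.3061
  light-blue: (997 − 993.5)² / 993.5 = 0.0123
  white: (447 − 496.75)² / 496.75 = 4.9825
χ² = 4.3061 + 0.0123 + 4.9825 = 9.3009 ≈ 9.301
Degrees of freedom = 3 − 1 = 2; critical value at α = 0.05 is 5.991.
Since 9.301 > 5.991, we reject the null hypothesis — the data do not fit the 1:2:1 ratio.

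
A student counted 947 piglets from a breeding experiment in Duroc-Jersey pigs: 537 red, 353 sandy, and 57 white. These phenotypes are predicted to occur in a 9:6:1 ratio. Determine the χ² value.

Total ratio parts = 16. Expected numbers out of 947:
  red: 947 × 9/16 = 532.6875
  sandy: 947 × 6/16 = 355.125
  white: 947 × 1/16 = 59.1875
χ² = Σ (O − E)² / E
  red: (537 − 532.6875)² / 532.6875 = 0.0349
  sandy: (353 − 355.125)² / 355.125 = 0.0127
  white: (57 − 59.1875)² / 59.1875 = 0.0808
χ² = 0.0349 + 0.0127 + 0.0808 = 0.1284 ≈ 0.128

0.128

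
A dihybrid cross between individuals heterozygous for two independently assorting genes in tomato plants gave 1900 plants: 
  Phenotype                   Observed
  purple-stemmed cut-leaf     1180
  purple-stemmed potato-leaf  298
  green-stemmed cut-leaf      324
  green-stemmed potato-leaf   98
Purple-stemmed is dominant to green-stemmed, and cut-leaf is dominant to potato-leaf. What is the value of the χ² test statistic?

27.650

A dihybrid F₂ with independent assortment and complete dominance at both loci gives a 9:3:3:1 phenotypic ratio.
Under the 9:3:3:1 hypothesis (Σ ratio = 16, N = 1900):
  purple-stemmed cut-leaf: 1900 × 9/16 = 1068.75
  purple-stemmed potato-leaf: 1900 × 3/16 = 356.25
  green-stemmed cut-leaf: 1900 × 3/16 = 356.25
  green-stemmed potato-leaf: 1900 × 1/16 = 118.75
χ² = Σ (O − E)² / E
  purple-stemmed cut-leaf: (1180 − 1068.75)² / 1068.75 = 11.5804
  purple-stemmed potato-leaf: (298 − 356.25)² / 356.25 = 9.5244
  green-stemmed cut-leaf: (324 − 356.25)² / 356.25 = 2.9195
  green-stemmed potato-leaf: (98 − 118.75)² / 118.75 = 3.6258
χ² = 11.5804 + 9.5244 + 2.9195 + 3.6258 = 27.6501 ≈ 27.650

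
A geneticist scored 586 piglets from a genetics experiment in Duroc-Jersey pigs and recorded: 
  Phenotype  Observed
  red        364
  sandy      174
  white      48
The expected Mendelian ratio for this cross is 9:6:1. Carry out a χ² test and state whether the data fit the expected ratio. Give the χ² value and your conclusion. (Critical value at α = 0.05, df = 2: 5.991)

16.642; not consistent

Under the 9:6:1 hypothesis (Σ ratio = 16, N = 586):
  red: 586 × 9/16 = 329.625
  sandy: 586 × 6/16 = 219.75
  white: 586 × 1/16 = 36.625
χ² = Σ (O − E)² / E
  red: (364 − 329.625)² / 329.625 = 3.5848
  sandy: (174 − 219.75)² / 219.75 = 9.5247
  white: (48 − 36.625)² / 36.625 = 3.5328
χ² = 3.5848 + 9.5247 + 3.5328 = 16.6423 ≈ 16.642
Degrees of freedom = 3 − 1 = 2; critical value at α = 0.05 is 5.991.
Since 16.642 > 5.991, we reject the null hypothesis — the data do not fit the 9:6:1 ratio.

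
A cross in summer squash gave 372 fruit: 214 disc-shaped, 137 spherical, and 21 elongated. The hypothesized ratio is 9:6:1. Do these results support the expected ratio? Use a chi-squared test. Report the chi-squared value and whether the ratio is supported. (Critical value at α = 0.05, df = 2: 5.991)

Under the 9:6:1 hypothesis (Σ ratio = 16, N = 372):
  disc-shaped: 372 × 9/16 = 209.25
  spherical: 372 × 6/16 = 139.5
  elongated: 372 × 1/16 = 23.25
χ² = Σ (O − E)² / E
  disc-shaped: (214 − 209.25)² / 209.25 = 0.1078
  spherical: (137 − 139.5)² / 139.5 = 0.0448
  elongated: (21 − 23.25)² / 23.25 = 0.2177
χ² = 0.1078 + 0.0448 + 0.2177 = 0.3703 ≈ 0.370
Degrees of freedom = 3 − 1 = 2; critical value at α = 0.05 is 5.991.
Since 0.370 < 5.991, we fail to reject the null hypothesis — the data are consistent with the 9:6:1 ratio.

0.370; consistent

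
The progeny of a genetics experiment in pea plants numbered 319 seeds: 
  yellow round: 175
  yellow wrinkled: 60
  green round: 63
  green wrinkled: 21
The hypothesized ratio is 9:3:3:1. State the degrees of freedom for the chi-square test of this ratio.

A goodness-of-fit test with 4 phenotype classes has df = 4 − 1 = 3.

3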